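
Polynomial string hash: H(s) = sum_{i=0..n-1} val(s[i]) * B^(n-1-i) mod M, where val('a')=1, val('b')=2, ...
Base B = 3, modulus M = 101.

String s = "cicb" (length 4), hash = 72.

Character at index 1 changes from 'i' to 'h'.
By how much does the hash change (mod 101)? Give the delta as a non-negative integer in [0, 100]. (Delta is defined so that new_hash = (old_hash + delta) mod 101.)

Delta formula: (val(new) - val(old)) * B^(n-1-k) mod M
  val('h') - val('i') = 8 - 9 = -1
  B^(n-1-k) = 3^2 mod 101 = 9
  Delta = -1 * 9 mod 101 = 92

Answer: 92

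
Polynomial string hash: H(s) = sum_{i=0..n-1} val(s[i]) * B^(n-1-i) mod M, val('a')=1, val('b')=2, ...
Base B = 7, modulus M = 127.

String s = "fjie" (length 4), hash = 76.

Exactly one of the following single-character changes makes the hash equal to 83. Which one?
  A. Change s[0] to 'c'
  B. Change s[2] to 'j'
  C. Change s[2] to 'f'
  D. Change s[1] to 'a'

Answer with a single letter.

Option A: s[0]='f'->'c', delta=(3-6)*7^3 mod 127 = 114, hash=76+114 mod 127 = 63
Option B: s[2]='i'->'j', delta=(10-9)*7^1 mod 127 = 7, hash=76+7 mod 127 = 83 <-- target
Option C: s[2]='i'->'f', delta=(6-9)*7^1 mod 127 = 106, hash=76+106 mod 127 = 55
Option D: s[1]='j'->'a', delta=(1-10)*7^2 mod 127 = 67, hash=76+67 mod 127 = 16

Answer: B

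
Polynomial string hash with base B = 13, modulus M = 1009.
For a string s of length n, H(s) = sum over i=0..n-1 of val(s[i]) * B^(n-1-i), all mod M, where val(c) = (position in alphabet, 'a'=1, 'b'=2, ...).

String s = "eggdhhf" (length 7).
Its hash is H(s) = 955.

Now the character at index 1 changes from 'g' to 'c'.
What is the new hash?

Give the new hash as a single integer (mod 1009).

Answer: 22

Derivation:
val('g') = 7, val('c') = 3
Position k = 1, exponent = n-1-k = 5
B^5 mod M = 13^5 mod 1009 = 990
Delta = (3 - 7) * 990 mod 1009 = 76
New hash = (955 + 76) mod 1009 = 22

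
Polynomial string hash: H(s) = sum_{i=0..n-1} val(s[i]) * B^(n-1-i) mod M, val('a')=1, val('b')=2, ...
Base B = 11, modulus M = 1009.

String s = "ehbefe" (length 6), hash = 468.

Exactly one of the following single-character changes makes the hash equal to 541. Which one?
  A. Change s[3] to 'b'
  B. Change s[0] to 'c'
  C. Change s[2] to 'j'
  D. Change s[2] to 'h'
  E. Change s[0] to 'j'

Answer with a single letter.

Option A: s[3]='e'->'b', delta=(2-5)*11^2 mod 1009 = 646, hash=468+646 mod 1009 = 105
Option B: s[0]='e'->'c', delta=(3-5)*11^5 mod 1009 = 778, hash=468+778 mod 1009 = 237
Option C: s[2]='b'->'j', delta=(10-2)*11^3 mod 1009 = 558, hash=468+558 mod 1009 = 17
Option D: s[2]='b'->'h', delta=(8-2)*11^3 mod 1009 = 923, hash=468+923 mod 1009 = 382
Option E: s[0]='e'->'j', delta=(10-5)*11^5 mod 1009 = 73, hash=468+73 mod 1009 = 541 <-- target

Answer: E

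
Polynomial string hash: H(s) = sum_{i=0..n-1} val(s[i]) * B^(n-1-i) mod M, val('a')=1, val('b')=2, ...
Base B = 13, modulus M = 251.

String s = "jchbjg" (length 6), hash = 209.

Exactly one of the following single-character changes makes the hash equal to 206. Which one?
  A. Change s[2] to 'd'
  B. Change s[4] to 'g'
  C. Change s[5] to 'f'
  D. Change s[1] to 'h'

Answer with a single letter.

Answer: A

Derivation:
Option A: s[2]='h'->'d', delta=(4-8)*13^3 mod 251 = 248, hash=209+248 mod 251 = 206 <-- target
Option B: s[4]='j'->'g', delta=(7-10)*13^1 mod 251 = 212, hash=209+212 mod 251 = 170
Option C: s[5]='g'->'f', delta=(6-7)*13^0 mod 251 = 250, hash=209+250 mod 251 = 208
Option D: s[1]='c'->'h', delta=(8-3)*13^4 mod 251 = 237, hash=209+237 mod 251 = 195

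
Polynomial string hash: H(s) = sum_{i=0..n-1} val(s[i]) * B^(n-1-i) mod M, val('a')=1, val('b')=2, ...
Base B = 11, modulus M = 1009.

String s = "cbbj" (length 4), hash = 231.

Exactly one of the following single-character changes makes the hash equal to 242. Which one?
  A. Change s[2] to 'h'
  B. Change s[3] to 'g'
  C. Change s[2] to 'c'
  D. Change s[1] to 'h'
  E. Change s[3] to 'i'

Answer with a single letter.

Answer: C

Derivation:
Option A: s[2]='b'->'h', delta=(8-2)*11^1 mod 1009 = 66, hash=231+66 mod 1009 = 297
Option B: s[3]='j'->'g', delta=(7-10)*11^0 mod 1009 = 1006, hash=231+1006 mod 1009 = 228
Option C: s[2]='b'->'c', delta=(3-2)*11^1 mod 1009 = 11, hash=231+11 mod 1009 = 242 <-- target
Option D: s[1]='b'->'h', delta=(8-2)*11^2 mod 1009 = 726, hash=231+726 mod 1009 = 957
Option E: s[3]='j'->'i', delta=(9-10)*11^0 mod 1009 = 1008, hash=231+1008 mod 1009 = 230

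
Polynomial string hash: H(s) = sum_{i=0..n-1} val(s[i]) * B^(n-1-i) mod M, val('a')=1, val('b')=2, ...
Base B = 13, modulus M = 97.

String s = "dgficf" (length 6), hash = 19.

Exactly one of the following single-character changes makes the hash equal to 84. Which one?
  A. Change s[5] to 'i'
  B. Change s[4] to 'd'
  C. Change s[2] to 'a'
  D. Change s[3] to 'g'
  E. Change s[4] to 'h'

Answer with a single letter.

Option A: s[5]='f'->'i', delta=(9-6)*13^0 mod 97 = 3, hash=19+3 mod 97 = 22
Option B: s[4]='c'->'d', delta=(4-3)*13^1 mod 97 = 13, hash=19+13 mod 97 = 32
Option C: s[2]='f'->'a', delta=(1-6)*13^3 mod 97 = 73, hash=19+73 mod 97 = 92
Option D: s[3]='i'->'g', delta=(7-9)*13^2 mod 97 = 50, hash=19+50 mod 97 = 69
Option E: s[4]='c'->'h', delta=(8-3)*13^1 mod 97 = 65, hash=19+65 mod 97 = 84 <-- target

Answer: E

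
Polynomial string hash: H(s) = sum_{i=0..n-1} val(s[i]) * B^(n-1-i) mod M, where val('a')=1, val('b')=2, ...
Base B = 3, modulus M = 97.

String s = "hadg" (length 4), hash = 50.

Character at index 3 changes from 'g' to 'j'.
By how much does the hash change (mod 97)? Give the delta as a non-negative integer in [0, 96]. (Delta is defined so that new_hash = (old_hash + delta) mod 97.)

Delta formula: (val(new) - val(old)) * B^(n-1-k) mod M
  val('j') - val('g') = 10 - 7 = 3
  B^(n-1-k) = 3^0 mod 97 = 1
  Delta = 3 * 1 mod 97 = 3

Answer: 3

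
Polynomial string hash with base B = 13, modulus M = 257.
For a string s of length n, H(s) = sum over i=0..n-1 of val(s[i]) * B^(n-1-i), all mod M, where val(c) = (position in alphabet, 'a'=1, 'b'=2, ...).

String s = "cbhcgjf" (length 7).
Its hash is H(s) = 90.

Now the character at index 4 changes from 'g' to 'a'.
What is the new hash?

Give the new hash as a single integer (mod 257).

Answer: 104

Derivation:
val('g') = 7, val('a') = 1
Position k = 4, exponent = n-1-k = 2
B^2 mod M = 13^2 mod 257 = 169
Delta = (1 - 7) * 169 mod 257 = 14
New hash = (90 + 14) mod 257 = 104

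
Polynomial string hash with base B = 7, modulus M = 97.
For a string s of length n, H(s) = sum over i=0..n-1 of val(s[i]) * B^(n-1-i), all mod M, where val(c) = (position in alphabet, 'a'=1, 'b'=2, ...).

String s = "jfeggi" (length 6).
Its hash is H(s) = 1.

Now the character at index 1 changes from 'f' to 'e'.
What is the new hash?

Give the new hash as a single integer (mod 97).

Answer: 25

Derivation:
val('f') = 6, val('e') = 5
Position k = 1, exponent = n-1-k = 4
B^4 mod M = 7^4 mod 97 = 73
Delta = (5 - 6) * 73 mod 97 = 24
New hash = (1 + 24) mod 97 = 25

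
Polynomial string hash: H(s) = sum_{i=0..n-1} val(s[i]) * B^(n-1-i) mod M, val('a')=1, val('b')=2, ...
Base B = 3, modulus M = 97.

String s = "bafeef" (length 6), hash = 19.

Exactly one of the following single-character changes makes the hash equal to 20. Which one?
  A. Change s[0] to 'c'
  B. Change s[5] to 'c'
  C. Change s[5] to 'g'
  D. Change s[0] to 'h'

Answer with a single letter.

Option A: s[0]='b'->'c', delta=(3-2)*3^5 mod 97 = 49, hash=19+49 mod 97 = 68
Option B: s[5]='f'->'c', delta=(3-6)*3^0 mod 97 = 94, hash=19+94 mod 97 = 16
Option C: s[5]='f'->'g', delta=(7-6)*3^0 mod 97 = 1, hash=19+1 mod 97 = 20 <-- target
Option D: s[0]='b'->'h', delta=(8-2)*3^5 mod 97 = 3, hash=19+3 mod 97 = 22

Answer: C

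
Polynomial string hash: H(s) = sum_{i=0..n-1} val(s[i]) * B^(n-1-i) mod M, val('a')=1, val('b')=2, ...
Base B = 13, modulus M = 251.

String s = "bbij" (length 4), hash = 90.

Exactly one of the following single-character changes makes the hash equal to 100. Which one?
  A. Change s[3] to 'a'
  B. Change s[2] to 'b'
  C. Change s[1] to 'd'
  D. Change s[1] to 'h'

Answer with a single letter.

Answer: D

Derivation:
Option A: s[3]='j'->'a', delta=(1-10)*13^0 mod 251 = 242, hash=90+242 mod 251 = 81
Option B: s[2]='i'->'b', delta=(2-9)*13^1 mod 251 = 160, hash=90+160 mod 251 = 250
Option C: s[1]='b'->'d', delta=(4-2)*13^2 mod 251 = 87, hash=90+87 mod 251 = 177
Option D: s[1]='b'->'h', delta=(8-2)*13^2 mod 251 = 10, hash=90+10 mod 251 = 100 <-- target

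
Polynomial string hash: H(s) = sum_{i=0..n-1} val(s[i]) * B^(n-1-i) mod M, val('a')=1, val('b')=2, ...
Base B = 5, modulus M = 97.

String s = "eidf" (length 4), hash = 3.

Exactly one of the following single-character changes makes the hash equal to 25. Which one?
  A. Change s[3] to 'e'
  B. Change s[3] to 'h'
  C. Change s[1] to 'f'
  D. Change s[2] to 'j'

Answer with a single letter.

Answer: C

Derivation:
Option A: s[3]='f'->'e', delta=(5-6)*5^0 mod 97 = 96, hash=3+96 mod 97 = 2
Option B: s[3]='f'->'h', delta=(8-6)*5^0 mod 97 = 2, hash=3+2 mod 97 = 5
Option C: s[1]='i'->'f', delta=(6-9)*5^2 mod 97 = 22, hash=3+22 mod 97 = 25 <-- target
Option D: s[2]='d'->'j', delta=(10-4)*5^1 mod 97 = 30, hash=3+30 mod 97 = 33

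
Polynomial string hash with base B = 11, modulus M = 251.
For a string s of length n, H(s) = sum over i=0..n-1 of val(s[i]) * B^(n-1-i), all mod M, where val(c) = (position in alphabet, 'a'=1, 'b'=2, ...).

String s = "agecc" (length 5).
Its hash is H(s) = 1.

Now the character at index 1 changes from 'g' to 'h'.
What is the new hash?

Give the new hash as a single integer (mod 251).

val('g') = 7, val('h') = 8
Position k = 1, exponent = n-1-k = 3
B^3 mod M = 11^3 mod 251 = 76
Delta = (8 - 7) * 76 mod 251 = 76
New hash = (1 + 76) mod 251 = 77

Answer: 77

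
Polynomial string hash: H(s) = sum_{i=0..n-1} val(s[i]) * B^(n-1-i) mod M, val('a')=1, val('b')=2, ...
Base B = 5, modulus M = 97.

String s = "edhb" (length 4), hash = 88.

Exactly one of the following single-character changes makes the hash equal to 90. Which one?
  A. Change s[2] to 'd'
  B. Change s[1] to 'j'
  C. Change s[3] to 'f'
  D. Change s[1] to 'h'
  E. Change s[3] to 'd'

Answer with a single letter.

Option A: s[2]='h'->'d', delta=(4-8)*5^1 mod 97 = 77, hash=88+77 mod 97 = 68
Option B: s[1]='d'->'j', delta=(10-4)*5^2 mod 97 = 53, hash=88+53 mod 97 = 44
Option C: s[3]='b'->'f', delta=(6-2)*5^0 mod 97 = 4, hash=88+4 mod 97 = 92
Option D: s[1]='d'->'h', delta=(8-4)*5^2 mod 97 = 3, hash=88+3 mod 97 = 91
Option E: s[3]='b'->'d', delta=(4-2)*5^0 mod 97 = 2, hash=88+2 mod 97 = 90 <-- target

Answer: E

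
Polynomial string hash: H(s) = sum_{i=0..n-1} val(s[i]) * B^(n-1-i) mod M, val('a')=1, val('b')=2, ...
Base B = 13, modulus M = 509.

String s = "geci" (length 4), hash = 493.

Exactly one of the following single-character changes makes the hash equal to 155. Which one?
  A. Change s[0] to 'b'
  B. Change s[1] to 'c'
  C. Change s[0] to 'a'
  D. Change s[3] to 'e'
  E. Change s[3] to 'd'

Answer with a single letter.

Answer: B

Derivation:
Option A: s[0]='g'->'b', delta=(2-7)*13^3 mod 509 = 213, hash=493+213 mod 509 = 197
Option B: s[1]='e'->'c', delta=(3-5)*13^2 mod 509 = 171, hash=493+171 mod 509 = 155 <-- target
Option C: s[0]='g'->'a', delta=(1-7)*13^3 mod 509 = 52, hash=493+52 mod 509 = 36
Option D: s[3]='i'->'e', delta=(5-9)*13^0 mod 509 = 505, hash=493+505 mod 509 = 489
Option E: s[3]='i'->'d', delta=(4-9)*13^0 mod 509 = 504, hash=493+504 mod 509 = 488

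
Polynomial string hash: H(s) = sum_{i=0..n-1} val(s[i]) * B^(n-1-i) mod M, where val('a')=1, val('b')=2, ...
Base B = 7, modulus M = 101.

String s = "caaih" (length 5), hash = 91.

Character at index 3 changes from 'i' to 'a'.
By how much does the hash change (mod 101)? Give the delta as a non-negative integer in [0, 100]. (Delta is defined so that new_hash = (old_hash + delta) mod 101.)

Delta formula: (val(new) - val(old)) * B^(n-1-k) mod M
  val('a') - val('i') = 1 - 9 = -8
  B^(n-1-k) = 7^1 mod 101 = 7
  Delta = -8 * 7 mod 101 = 45

Answer: 45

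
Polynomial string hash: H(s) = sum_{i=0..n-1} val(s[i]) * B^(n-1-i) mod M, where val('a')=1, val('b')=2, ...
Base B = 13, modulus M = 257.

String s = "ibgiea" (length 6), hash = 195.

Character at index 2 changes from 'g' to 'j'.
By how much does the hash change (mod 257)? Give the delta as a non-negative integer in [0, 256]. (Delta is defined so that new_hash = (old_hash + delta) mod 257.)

Delta formula: (val(new) - val(old)) * B^(n-1-k) mod M
  val('j') - val('g') = 10 - 7 = 3
  B^(n-1-k) = 13^3 mod 257 = 141
  Delta = 3 * 141 mod 257 = 166

Answer: 166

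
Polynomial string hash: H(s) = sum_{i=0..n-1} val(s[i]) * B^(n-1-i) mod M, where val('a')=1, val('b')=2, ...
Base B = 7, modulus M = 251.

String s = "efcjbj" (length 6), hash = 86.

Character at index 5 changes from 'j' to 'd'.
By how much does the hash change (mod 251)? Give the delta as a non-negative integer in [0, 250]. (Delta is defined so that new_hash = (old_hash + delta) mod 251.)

Answer: 245

Derivation:
Delta formula: (val(new) - val(old)) * B^(n-1-k) mod M
  val('d') - val('j') = 4 - 10 = -6
  B^(n-1-k) = 7^0 mod 251 = 1
  Delta = -6 * 1 mod 251 = 245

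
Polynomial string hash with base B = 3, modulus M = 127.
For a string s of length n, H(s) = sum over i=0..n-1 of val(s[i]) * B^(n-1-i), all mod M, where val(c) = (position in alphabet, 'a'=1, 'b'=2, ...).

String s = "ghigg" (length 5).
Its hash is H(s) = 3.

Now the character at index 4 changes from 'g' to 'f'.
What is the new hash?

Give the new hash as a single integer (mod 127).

val('g') = 7, val('f') = 6
Position k = 4, exponent = n-1-k = 0
B^0 mod M = 3^0 mod 127 = 1
Delta = (6 - 7) * 1 mod 127 = 126
New hash = (3 + 126) mod 127 = 2

Answer: 2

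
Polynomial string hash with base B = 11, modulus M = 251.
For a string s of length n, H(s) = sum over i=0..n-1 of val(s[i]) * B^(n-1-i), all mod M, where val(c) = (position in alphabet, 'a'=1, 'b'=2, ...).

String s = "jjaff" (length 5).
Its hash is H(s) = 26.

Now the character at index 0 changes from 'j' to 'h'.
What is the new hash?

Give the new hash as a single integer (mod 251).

val('j') = 10, val('h') = 8
Position k = 0, exponent = n-1-k = 4
B^4 mod M = 11^4 mod 251 = 83
Delta = (8 - 10) * 83 mod 251 = 85
New hash = (26 + 85) mod 251 = 111

Answer: 111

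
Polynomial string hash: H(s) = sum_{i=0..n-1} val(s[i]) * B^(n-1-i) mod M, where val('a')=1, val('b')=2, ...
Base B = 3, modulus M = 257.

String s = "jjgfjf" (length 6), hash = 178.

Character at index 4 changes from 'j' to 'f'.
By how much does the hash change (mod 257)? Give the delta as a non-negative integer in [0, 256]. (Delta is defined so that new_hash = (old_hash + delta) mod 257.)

Answer: 245

Derivation:
Delta formula: (val(new) - val(old)) * B^(n-1-k) mod M
  val('f') - val('j') = 6 - 10 = -4
  B^(n-1-k) = 3^1 mod 257 = 3
  Delta = -4 * 3 mod 257 = 245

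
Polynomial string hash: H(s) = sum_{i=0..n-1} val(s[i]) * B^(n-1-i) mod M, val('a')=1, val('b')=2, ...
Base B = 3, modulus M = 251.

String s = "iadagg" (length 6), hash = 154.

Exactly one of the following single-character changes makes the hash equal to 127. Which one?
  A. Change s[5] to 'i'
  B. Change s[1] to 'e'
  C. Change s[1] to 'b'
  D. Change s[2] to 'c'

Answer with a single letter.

Option A: s[5]='g'->'i', delta=(9-7)*3^0 mod 251 = 2, hash=154+2 mod 251 = 156
Option B: s[1]='a'->'e', delta=(5-1)*3^4 mod 251 = 73, hash=154+73 mod 251 = 227
Option C: s[1]='a'->'b', delta=(2-1)*3^4 mod 251 = 81, hash=154+81 mod 251 = 235
Option D: s[2]='d'->'c', delta=(3-4)*3^3 mod 251 = 224, hash=154+224 mod 251 = 127 <-- target

Answer: D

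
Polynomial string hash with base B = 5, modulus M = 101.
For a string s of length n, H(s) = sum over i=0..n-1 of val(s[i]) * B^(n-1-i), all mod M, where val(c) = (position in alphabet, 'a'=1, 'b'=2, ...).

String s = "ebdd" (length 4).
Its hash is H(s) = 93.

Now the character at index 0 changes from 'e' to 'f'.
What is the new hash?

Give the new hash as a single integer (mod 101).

val('e') = 5, val('f') = 6
Position k = 0, exponent = n-1-k = 3
B^3 mod M = 5^3 mod 101 = 24
Delta = (6 - 5) * 24 mod 101 = 24
New hash = (93 + 24) mod 101 = 16

Answer: 16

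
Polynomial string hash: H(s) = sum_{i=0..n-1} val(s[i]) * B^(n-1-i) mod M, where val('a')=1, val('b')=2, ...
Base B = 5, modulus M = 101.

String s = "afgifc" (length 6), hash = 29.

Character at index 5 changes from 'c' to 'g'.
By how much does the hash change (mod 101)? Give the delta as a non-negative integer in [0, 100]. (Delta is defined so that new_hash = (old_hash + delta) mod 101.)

Delta formula: (val(new) - val(old)) * B^(n-1-k) mod M
  val('g') - val('c') = 7 - 3 = 4
  B^(n-1-k) = 5^0 mod 101 = 1
  Delta = 4 * 1 mod 101 = 4

Answer: 4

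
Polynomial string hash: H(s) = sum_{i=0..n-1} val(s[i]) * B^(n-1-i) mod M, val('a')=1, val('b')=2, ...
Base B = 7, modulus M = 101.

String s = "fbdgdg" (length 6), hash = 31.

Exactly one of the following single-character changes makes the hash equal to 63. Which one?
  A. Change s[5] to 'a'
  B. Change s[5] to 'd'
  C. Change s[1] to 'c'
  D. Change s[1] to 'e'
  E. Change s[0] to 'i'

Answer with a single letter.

Answer: D

Derivation:
Option A: s[5]='g'->'a', delta=(1-7)*7^0 mod 101 = 95, hash=31+95 mod 101 = 25
Option B: s[5]='g'->'d', delta=(4-7)*7^0 mod 101 = 98, hash=31+98 mod 101 = 28
Option C: s[1]='b'->'c', delta=(3-2)*7^4 mod 101 = 78, hash=31+78 mod 101 = 8
Option D: s[1]='b'->'e', delta=(5-2)*7^4 mod 101 = 32, hash=31+32 mod 101 = 63 <-- target
Option E: s[0]='f'->'i', delta=(9-6)*7^5 mod 101 = 22, hash=31+22 mod 101 = 53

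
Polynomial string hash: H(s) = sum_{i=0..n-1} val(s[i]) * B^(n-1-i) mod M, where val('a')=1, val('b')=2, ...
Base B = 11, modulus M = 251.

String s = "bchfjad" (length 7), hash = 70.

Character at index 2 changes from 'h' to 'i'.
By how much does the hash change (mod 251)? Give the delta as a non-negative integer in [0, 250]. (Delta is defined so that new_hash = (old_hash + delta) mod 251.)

Answer: 83

Derivation:
Delta formula: (val(new) - val(old)) * B^(n-1-k) mod M
  val('i') - val('h') = 9 - 8 = 1
  B^(n-1-k) = 11^4 mod 251 = 83
  Delta = 1 * 83 mod 251 = 83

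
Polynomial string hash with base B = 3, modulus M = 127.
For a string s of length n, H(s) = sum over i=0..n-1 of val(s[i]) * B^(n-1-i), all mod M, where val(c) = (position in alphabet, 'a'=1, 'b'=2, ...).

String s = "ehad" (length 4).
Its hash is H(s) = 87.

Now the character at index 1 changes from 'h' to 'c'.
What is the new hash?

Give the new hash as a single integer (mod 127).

val('h') = 8, val('c') = 3
Position k = 1, exponent = n-1-k = 2
B^2 mod M = 3^2 mod 127 = 9
Delta = (3 - 8) * 9 mod 127 = 82
New hash = (87 + 82) mod 127 = 42

Answer: 42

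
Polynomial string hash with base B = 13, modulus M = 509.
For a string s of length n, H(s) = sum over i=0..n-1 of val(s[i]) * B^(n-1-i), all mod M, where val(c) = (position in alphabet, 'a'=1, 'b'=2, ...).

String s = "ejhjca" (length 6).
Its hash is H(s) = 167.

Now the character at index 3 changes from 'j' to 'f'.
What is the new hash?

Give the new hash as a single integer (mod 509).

Answer: 0

Derivation:
val('j') = 10, val('f') = 6
Position k = 3, exponent = n-1-k = 2
B^2 mod M = 13^2 mod 509 = 169
Delta = (6 - 10) * 169 mod 509 = 342
New hash = (167 + 342) mod 509 = 0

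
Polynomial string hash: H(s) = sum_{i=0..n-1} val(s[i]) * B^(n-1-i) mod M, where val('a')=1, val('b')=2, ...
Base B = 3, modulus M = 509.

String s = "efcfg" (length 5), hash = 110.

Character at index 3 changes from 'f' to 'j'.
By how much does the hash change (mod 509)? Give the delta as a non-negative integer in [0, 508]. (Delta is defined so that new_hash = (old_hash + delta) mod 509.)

Delta formula: (val(new) - val(old)) * B^(n-1-k) mod M
  val('j') - val('f') = 10 - 6 = 4
  B^(n-1-k) = 3^1 mod 509 = 3
  Delta = 4 * 3 mod 509 = 12

Answer: 12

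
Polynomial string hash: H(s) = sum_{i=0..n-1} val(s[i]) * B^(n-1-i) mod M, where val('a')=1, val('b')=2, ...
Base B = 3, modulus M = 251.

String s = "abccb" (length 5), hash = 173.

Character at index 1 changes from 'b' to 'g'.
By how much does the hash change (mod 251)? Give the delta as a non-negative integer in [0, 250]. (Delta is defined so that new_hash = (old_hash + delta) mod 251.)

Delta formula: (val(new) - val(old)) * B^(n-1-k) mod M
  val('g') - val('b') = 7 - 2 = 5
  B^(n-1-k) = 3^3 mod 251 = 27
  Delta = 5 * 27 mod 251 = 135

Answer: 135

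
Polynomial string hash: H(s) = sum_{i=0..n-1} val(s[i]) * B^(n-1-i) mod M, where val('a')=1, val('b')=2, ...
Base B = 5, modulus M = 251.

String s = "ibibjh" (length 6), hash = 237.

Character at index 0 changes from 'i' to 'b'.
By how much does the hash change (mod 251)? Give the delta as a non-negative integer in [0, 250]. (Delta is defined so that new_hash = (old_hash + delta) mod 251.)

Answer: 213

Derivation:
Delta formula: (val(new) - val(old)) * B^(n-1-k) mod M
  val('b') - val('i') = 2 - 9 = -7
  B^(n-1-k) = 5^5 mod 251 = 113
  Delta = -7 * 113 mod 251 = 213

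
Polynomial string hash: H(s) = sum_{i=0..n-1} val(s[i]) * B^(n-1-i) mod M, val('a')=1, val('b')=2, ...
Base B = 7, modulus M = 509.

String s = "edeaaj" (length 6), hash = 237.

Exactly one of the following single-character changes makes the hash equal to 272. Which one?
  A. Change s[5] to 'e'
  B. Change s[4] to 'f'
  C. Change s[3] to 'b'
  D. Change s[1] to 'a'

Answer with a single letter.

Option A: s[5]='j'->'e', delta=(5-10)*7^0 mod 509 = 504, hash=237+504 mod 509 = 232
Option B: s[4]='a'->'f', delta=(6-1)*7^1 mod 509 = 35, hash=237+35 mod 509 = 272 <-- target
Option C: s[3]='a'->'b', delta=(2-1)*7^2 mod 509 = 49, hash=237+49 mod 509 = 286
Option D: s[1]='d'->'a', delta=(1-4)*7^4 mod 509 = 432, hash=237+432 mod 509 = 160

Answer: B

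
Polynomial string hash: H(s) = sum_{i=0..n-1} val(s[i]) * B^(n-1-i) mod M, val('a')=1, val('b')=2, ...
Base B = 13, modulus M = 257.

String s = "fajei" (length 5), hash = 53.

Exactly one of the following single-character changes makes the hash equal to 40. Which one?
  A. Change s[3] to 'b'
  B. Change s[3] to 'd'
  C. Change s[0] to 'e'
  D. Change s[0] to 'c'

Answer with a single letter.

Answer: B

Derivation:
Option A: s[3]='e'->'b', delta=(2-5)*13^1 mod 257 = 218, hash=53+218 mod 257 = 14
Option B: s[3]='e'->'d', delta=(4-5)*13^1 mod 257 = 244, hash=53+244 mod 257 = 40 <-- target
Option C: s[0]='f'->'e', delta=(5-6)*13^4 mod 257 = 223, hash=53+223 mod 257 = 19
Option D: s[0]='f'->'c', delta=(3-6)*13^4 mod 257 = 155, hash=53+155 mod 257 = 208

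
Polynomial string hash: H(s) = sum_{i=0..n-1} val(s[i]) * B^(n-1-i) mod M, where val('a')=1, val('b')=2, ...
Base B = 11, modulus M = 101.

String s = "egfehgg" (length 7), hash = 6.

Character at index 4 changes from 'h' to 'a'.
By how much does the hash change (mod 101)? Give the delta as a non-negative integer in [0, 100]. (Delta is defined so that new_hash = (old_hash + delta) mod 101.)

Delta formula: (val(new) - val(old)) * B^(n-1-k) mod M
  val('a') - val('h') = 1 - 8 = -7
  B^(n-1-k) = 11^2 mod 101 = 20
  Delta = -7 * 20 mod 101 = 62

Answer: 62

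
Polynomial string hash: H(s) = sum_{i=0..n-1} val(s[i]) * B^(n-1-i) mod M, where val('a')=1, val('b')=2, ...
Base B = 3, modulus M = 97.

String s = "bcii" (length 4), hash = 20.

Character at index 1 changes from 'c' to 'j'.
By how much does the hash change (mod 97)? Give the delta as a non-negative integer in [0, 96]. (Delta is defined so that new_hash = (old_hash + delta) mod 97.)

Answer: 63

Derivation:
Delta formula: (val(new) - val(old)) * B^(n-1-k) mod M
  val('j') - val('c') = 10 - 3 = 7
  B^(n-1-k) = 3^2 mod 97 = 9
  Delta = 7 * 9 mod 97 = 63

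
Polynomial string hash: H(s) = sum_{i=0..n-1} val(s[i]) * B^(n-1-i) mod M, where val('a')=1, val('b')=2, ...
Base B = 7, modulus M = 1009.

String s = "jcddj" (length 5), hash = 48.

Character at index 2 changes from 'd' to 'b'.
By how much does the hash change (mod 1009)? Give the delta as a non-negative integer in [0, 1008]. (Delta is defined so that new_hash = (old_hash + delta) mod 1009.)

Delta formula: (val(new) - val(old)) * B^(n-1-k) mod M
  val('b') - val('d') = 2 - 4 = -2
  B^(n-1-k) = 7^2 mod 1009 = 49
  Delta = -2 * 49 mod 1009 = 911

Answer: 911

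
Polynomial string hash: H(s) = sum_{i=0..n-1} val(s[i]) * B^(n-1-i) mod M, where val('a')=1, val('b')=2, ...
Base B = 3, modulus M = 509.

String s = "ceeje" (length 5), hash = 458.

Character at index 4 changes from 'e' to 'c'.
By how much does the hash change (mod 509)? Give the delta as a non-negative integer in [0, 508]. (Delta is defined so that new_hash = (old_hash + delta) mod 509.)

Delta formula: (val(new) - val(old)) * B^(n-1-k) mod M
  val('c') - val('e') = 3 - 5 = -2
  B^(n-1-k) = 3^0 mod 509 = 1
  Delta = -2 * 1 mod 509 = 507

Answer: 507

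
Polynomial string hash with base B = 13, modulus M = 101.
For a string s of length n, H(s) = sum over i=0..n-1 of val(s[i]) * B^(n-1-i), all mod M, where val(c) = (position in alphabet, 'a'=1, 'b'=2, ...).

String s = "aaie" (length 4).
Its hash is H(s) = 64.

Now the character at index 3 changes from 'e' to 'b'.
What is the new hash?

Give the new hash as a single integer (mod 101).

Answer: 61

Derivation:
val('e') = 5, val('b') = 2
Position k = 3, exponent = n-1-k = 0
B^0 mod M = 13^0 mod 101 = 1
Delta = (2 - 5) * 1 mod 101 = 98
New hash = (64 + 98) mod 101 = 61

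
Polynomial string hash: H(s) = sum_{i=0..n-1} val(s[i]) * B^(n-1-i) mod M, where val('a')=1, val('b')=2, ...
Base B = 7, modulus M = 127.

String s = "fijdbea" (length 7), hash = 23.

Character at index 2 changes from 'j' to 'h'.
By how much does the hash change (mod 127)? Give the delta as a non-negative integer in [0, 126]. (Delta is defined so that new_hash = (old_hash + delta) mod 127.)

Answer: 24

Derivation:
Delta formula: (val(new) - val(old)) * B^(n-1-k) mod M
  val('h') - val('j') = 8 - 10 = -2
  B^(n-1-k) = 7^4 mod 127 = 115
  Delta = -2 * 115 mod 127 = 24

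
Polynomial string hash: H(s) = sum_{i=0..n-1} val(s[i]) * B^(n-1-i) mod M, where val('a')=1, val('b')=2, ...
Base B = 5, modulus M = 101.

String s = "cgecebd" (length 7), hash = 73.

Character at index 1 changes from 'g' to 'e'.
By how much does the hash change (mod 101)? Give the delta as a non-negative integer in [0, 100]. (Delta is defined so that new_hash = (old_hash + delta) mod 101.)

Answer: 12

Derivation:
Delta formula: (val(new) - val(old)) * B^(n-1-k) mod M
  val('e') - val('g') = 5 - 7 = -2
  B^(n-1-k) = 5^5 mod 101 = 95
  Delta = -2 * 95 mod 101 = 12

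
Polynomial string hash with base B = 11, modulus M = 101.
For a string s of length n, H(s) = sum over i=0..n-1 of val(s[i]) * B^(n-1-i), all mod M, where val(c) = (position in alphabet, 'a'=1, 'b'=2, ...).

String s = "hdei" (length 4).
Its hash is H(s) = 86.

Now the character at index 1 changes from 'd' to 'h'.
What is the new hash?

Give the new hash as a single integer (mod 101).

Answer: 65

Derivation:
val('d') = 4, val('h') = 8
Position k = 1, exponent = n-1-k = 2
B^2 mod M = 11^2 mod 101 = 20
Delta = (8 - 4) * 20 mod 101 = 80
New hash = (86 + 80) mod 101 = 65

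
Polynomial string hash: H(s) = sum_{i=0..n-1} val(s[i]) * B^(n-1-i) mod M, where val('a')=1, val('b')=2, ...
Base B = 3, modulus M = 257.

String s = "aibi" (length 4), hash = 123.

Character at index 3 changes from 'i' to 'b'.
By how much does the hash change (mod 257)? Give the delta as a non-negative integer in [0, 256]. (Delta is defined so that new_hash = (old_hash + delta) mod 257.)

Answer: 250

Derivation:
Delta formula: (val(new) - val(old)) * B^(n-1-k) mod M
  val('b') - val('i') = 2 - 9 = -7
  B^(n-1-k) = 3^0 mod 257 = 1
  Delta = -7 * 1 mod 257 = 250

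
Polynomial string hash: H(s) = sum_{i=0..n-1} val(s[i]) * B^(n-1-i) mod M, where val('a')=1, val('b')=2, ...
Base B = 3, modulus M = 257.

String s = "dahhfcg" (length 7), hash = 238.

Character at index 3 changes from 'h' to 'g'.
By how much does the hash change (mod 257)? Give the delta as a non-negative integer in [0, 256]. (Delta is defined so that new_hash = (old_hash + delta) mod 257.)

Delta formula: (val(new) - val(old)) * B^(n-1-k) mod M
  val('g') - val('h') = 7 - 8 = -1
  B^(n-1-k) = 3^3 mod 257 = 27
  Delta = -1 * 27 mod 257 = 230

Answer: 230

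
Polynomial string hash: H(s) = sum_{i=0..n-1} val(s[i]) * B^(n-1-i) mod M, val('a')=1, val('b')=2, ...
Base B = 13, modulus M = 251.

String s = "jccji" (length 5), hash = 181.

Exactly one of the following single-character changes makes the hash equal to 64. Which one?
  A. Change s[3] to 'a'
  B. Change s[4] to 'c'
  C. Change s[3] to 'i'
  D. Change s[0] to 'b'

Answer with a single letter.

Option A: s[3]='j'->'a', delta=(1-10)*13^1 mod 251 = 134, hash=181+134 mod 251 = 64 <-- target
Option B: s[4]='i'->'c', delta=(3-9)*13^0 mod 251 = 245, hash=181+245 mod 251 = 175
Option C: s[3]='j'->'i', delta=(9-10)*13^1 mod 251 = 238, hash=181+238 mod 251 = 168
Option D: s[0]='j'->'b', delta=(2-10)*13^4 mod 251 = 173, hash=181+173 mod 251 = 103

Answer: A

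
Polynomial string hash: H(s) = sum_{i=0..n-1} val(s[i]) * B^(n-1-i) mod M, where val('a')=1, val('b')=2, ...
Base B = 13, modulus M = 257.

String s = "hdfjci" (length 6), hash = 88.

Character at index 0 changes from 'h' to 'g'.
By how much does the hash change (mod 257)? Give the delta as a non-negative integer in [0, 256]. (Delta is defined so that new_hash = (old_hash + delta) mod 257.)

Delta formula: (val(new) - val(old)) * B^(n-1-k) mod M
  val('g') - val('h') = 7 - 8 = -1
  B^(n-1-k) = 13^5 mod 257 = 185
  Delta = -1 * 185 mod 257 = 72

Answer: 72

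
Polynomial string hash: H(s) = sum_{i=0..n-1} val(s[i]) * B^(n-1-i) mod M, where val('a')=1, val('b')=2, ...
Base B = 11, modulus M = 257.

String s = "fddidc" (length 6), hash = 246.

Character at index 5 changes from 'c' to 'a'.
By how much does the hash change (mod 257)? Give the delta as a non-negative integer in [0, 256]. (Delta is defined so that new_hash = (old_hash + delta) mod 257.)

Delta formula: (val(new) - val(old)) * B^(n-1-k) mod M
  val('a') - val('c') = 1 - 3 = -2
  B^(n-1-k) = 11^0 mod 257 = 1
  Delta = -2 * 1 mod 257 = 255

Answer: 255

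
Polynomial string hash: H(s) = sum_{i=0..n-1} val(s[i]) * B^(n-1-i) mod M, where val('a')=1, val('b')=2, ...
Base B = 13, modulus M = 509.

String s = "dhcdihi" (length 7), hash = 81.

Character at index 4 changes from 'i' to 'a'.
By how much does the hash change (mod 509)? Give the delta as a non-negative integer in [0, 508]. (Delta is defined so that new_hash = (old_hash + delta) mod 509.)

Answer: 175

Derivation:
Delta formula: (val(new) - val(old)) * B^(n-1-k) mod M
  val('a') - val('i') = 1 - 9 = -8
  B^(n-1-k) = 13^2 mod 509 = 169
  Delta = -8 * 169 mod 509 = 175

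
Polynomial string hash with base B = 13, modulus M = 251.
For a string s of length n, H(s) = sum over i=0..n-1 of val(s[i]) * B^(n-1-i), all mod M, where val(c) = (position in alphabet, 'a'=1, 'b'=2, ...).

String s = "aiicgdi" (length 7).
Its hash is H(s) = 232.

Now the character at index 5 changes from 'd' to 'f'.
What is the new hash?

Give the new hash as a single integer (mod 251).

Answer: 7

Derivation:
val('d') = 4, val('f') = 6
Position k = 5, exponent = n-1-k = 1
B^1 mod M = 13^1 mod 251 = 13
Delta = (6 - 4) * 13 mod 251 = 26
New hash = (232 + 26) mod 251 = 7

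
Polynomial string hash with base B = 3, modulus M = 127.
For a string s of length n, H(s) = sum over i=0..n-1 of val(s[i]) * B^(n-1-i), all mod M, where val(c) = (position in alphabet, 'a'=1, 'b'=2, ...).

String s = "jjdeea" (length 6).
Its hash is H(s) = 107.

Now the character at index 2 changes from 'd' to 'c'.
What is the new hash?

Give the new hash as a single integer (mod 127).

Answer: 80

Derivation:
val('d') = 4, val('c') = 3
Position k = 2, exponent = n-1-k = 3
B^3 mod M = 3^3 mod 127 = 27
Delta = (3 - 4) * 27 mod 127 = 100
New hash = (107 + 100) mod 127 = 80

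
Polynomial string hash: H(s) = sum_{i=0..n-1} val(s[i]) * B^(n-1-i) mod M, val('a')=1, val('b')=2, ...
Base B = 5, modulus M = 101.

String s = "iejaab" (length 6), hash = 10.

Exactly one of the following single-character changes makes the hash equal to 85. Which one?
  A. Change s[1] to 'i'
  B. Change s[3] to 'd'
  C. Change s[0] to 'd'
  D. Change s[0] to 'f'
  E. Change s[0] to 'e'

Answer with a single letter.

Option A: s[1]='e'->'i', delta=(9-5)*5^4 mod 101 = 76, hash=10+76 mod 101 = 86
Option B: s[3]='a'->'d', delta=(4-1)*5^2 mod 101 = 75, hash=10+75 mod 101 = 85 <-- target
Option C: s[0]='i'->'d', delta=(4-9)*5^5 mod 101 = 30, hash=10+30 mod 101 = 40
Option D: s[0]='i'->'f', delta=(6-9)*5^5 mod 101 = 18, hash=10+18 mod 101 = 28
Option E: s[0]='i'->'e', delta=(5-9)*5^5 mod 101 = 24, hash=10+24 mod 101 = 34

Answer: B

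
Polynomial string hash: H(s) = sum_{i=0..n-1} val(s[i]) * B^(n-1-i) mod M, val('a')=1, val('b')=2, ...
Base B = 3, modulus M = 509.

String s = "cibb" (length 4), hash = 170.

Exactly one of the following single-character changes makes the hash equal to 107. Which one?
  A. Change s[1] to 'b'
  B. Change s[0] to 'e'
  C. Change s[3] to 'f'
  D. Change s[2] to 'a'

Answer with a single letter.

Answer: A

Derivation:
Option A: s[1]='i'->'b', delta=(2-9)*3^2 mod 509 = 446, hash=170+446 mod 509 = 107 <-- target
Option B: s[0]='c'->'e', delta=(5-3)*3^3 mod 509 = 54, hash=170+54 mod 509 = 224
Option C: s[3]='b'->'f', delta=(6-2)*3^0 mod 509 = 4, hash=170+4 mod 509 = 174
Option D: s[2]='b'->'a', delta=(1-2)*3^1 mod 509 = 506, hash=170+506 mod 509 = 167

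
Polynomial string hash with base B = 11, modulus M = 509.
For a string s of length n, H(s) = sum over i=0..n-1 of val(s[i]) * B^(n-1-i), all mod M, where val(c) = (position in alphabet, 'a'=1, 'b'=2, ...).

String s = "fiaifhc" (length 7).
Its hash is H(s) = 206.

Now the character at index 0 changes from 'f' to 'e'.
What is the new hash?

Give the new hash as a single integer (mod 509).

Answer: 474

Derivation:
val('f') = 6, val('e') = 5
Position k = 0, exponent = n-1-k = 6
B^6 mod M = 11^6 mod 509 = 241
Delta = (5 - 6) * 241 mod 509 = 268
New hash = (206 + 268) mod 509 = 474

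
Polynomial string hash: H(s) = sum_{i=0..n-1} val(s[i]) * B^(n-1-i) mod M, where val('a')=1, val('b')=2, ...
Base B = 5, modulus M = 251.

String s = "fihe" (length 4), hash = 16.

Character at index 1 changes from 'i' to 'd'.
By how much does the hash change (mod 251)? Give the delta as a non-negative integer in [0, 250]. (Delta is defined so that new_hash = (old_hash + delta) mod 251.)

Delta formula: (val(new) - val(old)) * B^(n-1-k) mod M
  val('d') - val('i') = 4 - 9 = -5
  B^(n-1-k) = 5^2 mod 251 = 25
  Delta = -5 * 25 mod 251 = 126

Answer: 126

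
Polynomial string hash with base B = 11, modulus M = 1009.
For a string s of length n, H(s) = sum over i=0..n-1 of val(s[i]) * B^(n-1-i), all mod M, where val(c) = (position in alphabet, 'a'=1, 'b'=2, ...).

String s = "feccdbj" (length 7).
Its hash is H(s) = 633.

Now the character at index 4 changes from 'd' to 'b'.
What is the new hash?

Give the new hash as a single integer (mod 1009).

val('d') = 4, val('b') = 2
Position k = 4, exponent = n-1-k = 2
B^2 mod M = 11^2 mod 1009 = 121
Delta = (2 - 4) * 121 mod 1009 = 767
New hash = (633 + 767) mod 1009 = 391

Answer: 391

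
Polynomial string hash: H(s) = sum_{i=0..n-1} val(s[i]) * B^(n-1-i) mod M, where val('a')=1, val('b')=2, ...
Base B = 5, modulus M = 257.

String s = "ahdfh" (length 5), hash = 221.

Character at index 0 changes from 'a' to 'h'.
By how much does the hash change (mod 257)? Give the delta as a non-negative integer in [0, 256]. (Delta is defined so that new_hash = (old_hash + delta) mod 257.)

Delta formula: (val(new) - val(old)) * B^(n-1-k) mod M
  val('h') - val('a') = 8 - 1 = 7
  B^(n-1-k) = 5^4 mod 257 = 111
  Delta = 7 * 111 mod 257 = 6

Answer: 6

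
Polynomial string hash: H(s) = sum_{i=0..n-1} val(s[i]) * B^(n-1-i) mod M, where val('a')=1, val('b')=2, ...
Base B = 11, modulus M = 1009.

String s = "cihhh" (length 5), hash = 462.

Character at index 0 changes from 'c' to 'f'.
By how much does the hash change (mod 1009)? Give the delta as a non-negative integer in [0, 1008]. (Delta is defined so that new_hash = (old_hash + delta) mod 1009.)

Delta formula: (val(new) - val(old)) * B^(n-1-k) mod M
  val('f') - val('c') = 6 - 3 = 3
  B^(n-1-k) = 11^4 mod 1009 = 515
  Delta = 3 * 515 mod 1009 = 536

Answer: 536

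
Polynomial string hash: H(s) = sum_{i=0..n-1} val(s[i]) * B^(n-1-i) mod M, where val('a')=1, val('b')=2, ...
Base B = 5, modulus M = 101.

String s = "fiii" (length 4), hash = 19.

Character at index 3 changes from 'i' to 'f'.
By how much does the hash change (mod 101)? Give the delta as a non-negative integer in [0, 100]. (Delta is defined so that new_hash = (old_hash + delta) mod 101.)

Answer: 98

Derivation:
Delta formula: (val(new) - val(old)) * B^(n-1-k) mod M
  val('f') - val('i') = 6 - 9 = -3
  B^(n-1-k) = 5^0 mod 101 = 1
  Delta = -3 * 1 mod 101 = 98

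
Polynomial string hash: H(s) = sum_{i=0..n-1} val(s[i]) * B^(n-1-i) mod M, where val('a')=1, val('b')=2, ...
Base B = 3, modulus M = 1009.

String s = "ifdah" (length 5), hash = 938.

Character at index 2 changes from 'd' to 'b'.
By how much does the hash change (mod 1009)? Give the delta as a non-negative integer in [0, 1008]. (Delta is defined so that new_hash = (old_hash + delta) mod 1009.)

Answer: 991

Derivation:
Delta formula: (val(new) - val(old)) * B^(n-1-k) mod M
  val('b') - val('d') = 2 - 4 = -2
  B^(n-1-k) = 3^2 mod 1009 = 9
  Delta = -2 * 9 mod 1009 = 991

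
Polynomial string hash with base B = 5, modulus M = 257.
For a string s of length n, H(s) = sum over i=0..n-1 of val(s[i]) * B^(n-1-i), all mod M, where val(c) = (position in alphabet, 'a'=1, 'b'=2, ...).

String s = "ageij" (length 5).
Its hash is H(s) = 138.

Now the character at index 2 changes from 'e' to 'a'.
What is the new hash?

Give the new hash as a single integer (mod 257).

val('e') = 5, val('a') = 1
Position k = 2, exponent = n-1-k = 2
B^2 mod M = 5^2 mod 257 = 25
Delta = (1 - 5) * 25 mod 257 = 157
New hash = (138 + 157) mod 257 = 38

Answer: 38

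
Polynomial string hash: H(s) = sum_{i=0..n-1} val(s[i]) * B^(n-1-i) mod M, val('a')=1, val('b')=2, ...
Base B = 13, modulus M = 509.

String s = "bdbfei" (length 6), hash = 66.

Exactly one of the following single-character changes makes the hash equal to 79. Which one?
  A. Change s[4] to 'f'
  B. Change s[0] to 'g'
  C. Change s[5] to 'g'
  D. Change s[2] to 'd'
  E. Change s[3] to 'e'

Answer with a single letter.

Answer: A

Derivation:
Option A: s[4]='e'->'f', delta=(6-5)*13^1 mod 509 = 13, hash=66+13 mod 509 = 79 <-- target
Option B: s[0]='b'->'g', delta=(7-2)*13^5 mod 509 = 142, hash=66+142 mod 509 = 208
Option C: s[5]='i'->'g', delta=(7-9)*13^0 mod 509 = 507, hash=66+507 mod 509 = 64
Option D: s[2]='b'->'d', delta=(4-2)*13^3 mod 509 = 322, hash=66+322 mod 509 = 388
Option E: s[3]='f'->'e', delta=(5-6)*13^2 mod 509 = 340, hash=66+340 mod 509 = 406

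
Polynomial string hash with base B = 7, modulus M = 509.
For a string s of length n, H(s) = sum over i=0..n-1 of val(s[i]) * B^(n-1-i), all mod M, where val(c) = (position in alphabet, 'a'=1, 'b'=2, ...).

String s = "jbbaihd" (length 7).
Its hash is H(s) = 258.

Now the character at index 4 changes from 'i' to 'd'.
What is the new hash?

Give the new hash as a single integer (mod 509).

Answer: 13

Derivation:
val('i') = 9, val('d') = 4
Position k = 4, exponent = n-1-k = 2
B^2 mod M = 7^2 mod 509 = 49
Delta = (4 - 9) * 49 mod 509 = 264
New hash = (258 + 264) mod 509 = 13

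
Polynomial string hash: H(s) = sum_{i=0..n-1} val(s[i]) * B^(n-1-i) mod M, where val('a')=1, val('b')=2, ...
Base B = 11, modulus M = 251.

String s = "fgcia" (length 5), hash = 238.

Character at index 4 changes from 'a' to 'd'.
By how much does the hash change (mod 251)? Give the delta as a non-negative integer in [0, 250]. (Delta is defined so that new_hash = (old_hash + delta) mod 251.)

Answer: 3

Derivation:
Delta formula: (val(new) - val(old)) * B^(n-1-k) mod M
  val('d') - val('a') = 4 - 1 = 3
  B^(n-1-k) = 11^0 mod 251 = 1
  Delta = 3 * 1 mod 251 = 3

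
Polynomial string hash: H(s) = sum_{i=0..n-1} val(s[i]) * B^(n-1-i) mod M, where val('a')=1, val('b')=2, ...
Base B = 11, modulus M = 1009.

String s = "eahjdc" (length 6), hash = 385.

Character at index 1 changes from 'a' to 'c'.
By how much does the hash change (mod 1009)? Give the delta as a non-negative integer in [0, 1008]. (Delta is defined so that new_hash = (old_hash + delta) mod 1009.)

Answer: 21

Derivation:
Delta formula: (val(new) - val(old)) * B^(n-1-k) mod M
  val('c') - val('a') = 3 - 1 = 2
  B^(n-1-k) = 11^4 mod 1009 = 515
  Delta = 2 * 515 mod 1009 = 21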